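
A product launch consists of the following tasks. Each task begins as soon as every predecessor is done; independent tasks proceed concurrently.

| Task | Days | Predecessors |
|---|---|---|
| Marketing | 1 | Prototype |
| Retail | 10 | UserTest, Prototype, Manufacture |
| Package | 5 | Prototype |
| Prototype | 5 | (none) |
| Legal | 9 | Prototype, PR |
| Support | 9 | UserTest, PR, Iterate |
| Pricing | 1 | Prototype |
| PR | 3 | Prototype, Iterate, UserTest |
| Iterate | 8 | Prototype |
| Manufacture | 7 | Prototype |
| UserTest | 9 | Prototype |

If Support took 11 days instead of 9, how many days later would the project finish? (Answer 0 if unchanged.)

The binding path is Prototype→UserTest→PR→Support = 5+9+3+9 = 26; finish at 26 days.
Since Support is critical, the +2 change carries straight to that chain (now 28 days).
No other chain overtakes it, so the finish is 28 days.
Change in finish: 28 − 26 = +2 days.

2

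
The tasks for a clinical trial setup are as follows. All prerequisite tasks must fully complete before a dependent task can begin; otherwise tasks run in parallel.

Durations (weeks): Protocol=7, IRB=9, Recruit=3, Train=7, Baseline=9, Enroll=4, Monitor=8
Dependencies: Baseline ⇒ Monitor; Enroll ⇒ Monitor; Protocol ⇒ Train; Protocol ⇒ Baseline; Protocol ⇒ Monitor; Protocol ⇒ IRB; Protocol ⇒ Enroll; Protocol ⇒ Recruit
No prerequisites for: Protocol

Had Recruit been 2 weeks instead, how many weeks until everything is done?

24

The binding path is Protocol→Baseline→Monitor = 7+9+8 = 24; finish at 24 weeks.
Recruit is off the critical path — its longest chain is 10 weeks, giving 14 of slack.
No other chain overtakes it, so the finish is 24 weeks.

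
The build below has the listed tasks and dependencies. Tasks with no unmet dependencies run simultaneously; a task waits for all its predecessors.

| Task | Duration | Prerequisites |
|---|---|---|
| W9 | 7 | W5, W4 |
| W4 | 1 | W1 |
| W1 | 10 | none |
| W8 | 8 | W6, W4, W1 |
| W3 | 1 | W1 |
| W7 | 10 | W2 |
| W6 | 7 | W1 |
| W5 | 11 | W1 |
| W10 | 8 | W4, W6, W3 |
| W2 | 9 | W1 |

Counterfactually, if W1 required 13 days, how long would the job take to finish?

As given, the longest chain is W1→W2→W7 = 10+9+10 = 29, so the finish is 29 days.
W1 lies on that path, so at 13 days the path becomes 32 days.
The critical path is still W1→W2→W7; finish is now 32 days.

32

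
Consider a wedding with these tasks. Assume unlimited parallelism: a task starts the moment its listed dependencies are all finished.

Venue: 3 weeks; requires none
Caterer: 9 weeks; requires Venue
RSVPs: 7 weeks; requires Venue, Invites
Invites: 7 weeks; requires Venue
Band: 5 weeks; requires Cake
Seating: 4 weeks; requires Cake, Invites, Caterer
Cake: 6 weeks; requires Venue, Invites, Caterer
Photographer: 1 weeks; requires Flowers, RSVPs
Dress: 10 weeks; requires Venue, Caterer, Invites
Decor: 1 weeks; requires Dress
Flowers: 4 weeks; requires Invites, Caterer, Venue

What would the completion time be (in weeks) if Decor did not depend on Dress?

Original critical path: Venue→Caterer→Dress→Decor = 3+9+10+1 = 23 ⇒ 23 weeks.
Without Dress→Decor, Decor's earliest start moves from 22 to 0.
After: Venue→Caterer→Cake→Band = 3+9+6+5 = 23 → 23 weeks.

23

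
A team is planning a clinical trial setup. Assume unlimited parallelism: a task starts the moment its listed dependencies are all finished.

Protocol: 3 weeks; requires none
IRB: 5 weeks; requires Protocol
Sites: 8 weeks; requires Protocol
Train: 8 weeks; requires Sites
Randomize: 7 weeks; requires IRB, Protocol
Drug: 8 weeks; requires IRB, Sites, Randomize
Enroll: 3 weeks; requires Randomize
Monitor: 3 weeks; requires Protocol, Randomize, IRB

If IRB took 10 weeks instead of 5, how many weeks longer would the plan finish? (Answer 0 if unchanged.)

5

Critical path before the change: Protocol→IRB→Randomize→Drug = 3+5+7+8 = 23 giving 23 weeks.
Since IRB is critical, the +5 change carries straight to that chain (now 28 weeks).
The critical path is still Protocol→IRB→Randomize→Drug; finish is now 28 weeks.
Change in finish: 28 − 23 = +5 weeks.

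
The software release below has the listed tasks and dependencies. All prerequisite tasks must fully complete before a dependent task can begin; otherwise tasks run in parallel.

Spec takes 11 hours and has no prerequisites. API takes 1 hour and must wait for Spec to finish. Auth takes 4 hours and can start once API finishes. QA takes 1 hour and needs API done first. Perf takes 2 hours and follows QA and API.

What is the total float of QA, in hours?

1

Critical path: Spec→API→Auth = 11+1+4 = 16, so the finish is 16 hours.
The longest chain containing QA totals 15 hours.
Float = 16 − 15 = 1.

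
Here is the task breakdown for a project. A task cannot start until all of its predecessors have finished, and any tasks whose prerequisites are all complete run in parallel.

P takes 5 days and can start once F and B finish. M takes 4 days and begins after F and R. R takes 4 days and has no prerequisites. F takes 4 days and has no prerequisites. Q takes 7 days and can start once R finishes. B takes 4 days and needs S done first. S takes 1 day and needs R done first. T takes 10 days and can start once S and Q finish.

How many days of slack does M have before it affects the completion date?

13

The longest chain is R→Q→T = 4+7+10 = 21; overall finish 21 days.
M finishes as early as 8 and must finish by 21.
Slack of M = 17 − 4 = 13 days.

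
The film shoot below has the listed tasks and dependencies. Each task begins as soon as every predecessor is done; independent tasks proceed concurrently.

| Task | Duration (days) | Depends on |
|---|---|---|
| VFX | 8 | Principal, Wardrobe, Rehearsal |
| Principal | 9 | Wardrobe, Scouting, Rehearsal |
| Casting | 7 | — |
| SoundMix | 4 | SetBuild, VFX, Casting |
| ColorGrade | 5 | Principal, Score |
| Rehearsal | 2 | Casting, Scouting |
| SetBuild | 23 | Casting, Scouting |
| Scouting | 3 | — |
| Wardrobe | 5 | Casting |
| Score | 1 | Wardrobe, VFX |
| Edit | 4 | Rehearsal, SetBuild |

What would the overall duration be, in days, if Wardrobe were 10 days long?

Critical path before the change: Casting→Wardrobe→Principal→VFX→Score→ColorGrade = 7+5+9+8+1+5 = 35 giving 35 days.
Wardrobe lies on that path, so at 10 days the path becomes 40 days.
That remains the longest chain; total 40 days.

40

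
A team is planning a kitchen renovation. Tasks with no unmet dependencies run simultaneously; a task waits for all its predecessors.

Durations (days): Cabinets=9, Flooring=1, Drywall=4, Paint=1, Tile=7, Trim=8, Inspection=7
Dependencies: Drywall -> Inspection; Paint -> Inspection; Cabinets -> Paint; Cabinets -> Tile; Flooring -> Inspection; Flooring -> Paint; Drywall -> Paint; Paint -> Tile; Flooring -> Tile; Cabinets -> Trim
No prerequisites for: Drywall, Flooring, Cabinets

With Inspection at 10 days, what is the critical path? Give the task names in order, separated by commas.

Cabinets, Paint, Inspection

Actual critical path: Cabinets→Paint→Inspection = 9+1+7 = 17 ⇒ 17 days.
Inspection lies on that path, so at 10 days the path becomes 20 days.
No other chain overtakes it, so the finish is 20 days.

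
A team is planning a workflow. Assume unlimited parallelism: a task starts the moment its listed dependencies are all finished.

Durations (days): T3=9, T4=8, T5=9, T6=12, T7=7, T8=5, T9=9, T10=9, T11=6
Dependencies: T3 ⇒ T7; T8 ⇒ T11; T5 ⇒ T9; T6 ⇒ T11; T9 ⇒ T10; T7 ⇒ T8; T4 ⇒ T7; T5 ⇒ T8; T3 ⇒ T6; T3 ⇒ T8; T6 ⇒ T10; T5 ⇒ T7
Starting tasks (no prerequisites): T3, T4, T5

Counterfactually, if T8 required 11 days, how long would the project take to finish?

Actual critical path: T3→T6→T10 = 9+12+9 = 30 ⇒ 30 days.
The longest path through T8 is only 27 days, so T8 has float 3.
Now T3→T7→T8→T11 = 9+7+11+6 = 33 is longest, so the finish becomes 33 days.

33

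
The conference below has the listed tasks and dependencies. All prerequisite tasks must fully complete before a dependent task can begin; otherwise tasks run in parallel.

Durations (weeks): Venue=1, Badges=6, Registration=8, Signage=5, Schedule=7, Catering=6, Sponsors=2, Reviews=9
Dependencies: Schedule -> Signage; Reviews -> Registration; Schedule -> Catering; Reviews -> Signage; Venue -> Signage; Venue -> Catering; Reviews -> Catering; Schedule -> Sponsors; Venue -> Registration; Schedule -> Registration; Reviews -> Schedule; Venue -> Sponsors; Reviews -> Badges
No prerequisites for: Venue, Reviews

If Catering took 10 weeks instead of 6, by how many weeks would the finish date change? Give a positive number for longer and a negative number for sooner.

2

Critical path before the change: Reviews→Schedule→Registration = 9+7+8 = 24 giving 24 weeks.
Catering is off the critical path — its longest chain is 22 weeks, giving 2 of slack.
New critical path: Reviews→Schedule→Catering = 9+7+10 = 26 ⇒ 26 weeks.
Change in finish: 26 − 24 = +2 weeks.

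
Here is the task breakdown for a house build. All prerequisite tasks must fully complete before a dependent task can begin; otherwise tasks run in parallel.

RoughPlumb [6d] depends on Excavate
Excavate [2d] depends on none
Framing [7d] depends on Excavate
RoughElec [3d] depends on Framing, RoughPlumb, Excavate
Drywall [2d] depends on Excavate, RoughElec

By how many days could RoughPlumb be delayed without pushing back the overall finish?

1

Critical path: Excavate→Framing→RoughElec→Drywall = 2+7+3+2 = 14, so the finish is 14 days.
RoughPlumb finishes as early as 8 and must finish by 9.
So RoughPlumb can slip 9 − 8 = 1 day.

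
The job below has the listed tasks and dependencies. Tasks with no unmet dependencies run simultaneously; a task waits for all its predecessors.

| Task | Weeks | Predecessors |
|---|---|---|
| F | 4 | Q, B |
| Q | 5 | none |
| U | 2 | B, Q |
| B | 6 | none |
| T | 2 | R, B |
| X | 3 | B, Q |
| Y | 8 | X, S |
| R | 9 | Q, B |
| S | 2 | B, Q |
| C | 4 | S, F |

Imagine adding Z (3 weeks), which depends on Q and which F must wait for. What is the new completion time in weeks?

Originally the plan takes 17 weeks.
With Z inserted, F now waits for max(Q, B, Z).
New critical path: B→X→Y = 6+3+8 = 17 ⇒ 17 weeks.

17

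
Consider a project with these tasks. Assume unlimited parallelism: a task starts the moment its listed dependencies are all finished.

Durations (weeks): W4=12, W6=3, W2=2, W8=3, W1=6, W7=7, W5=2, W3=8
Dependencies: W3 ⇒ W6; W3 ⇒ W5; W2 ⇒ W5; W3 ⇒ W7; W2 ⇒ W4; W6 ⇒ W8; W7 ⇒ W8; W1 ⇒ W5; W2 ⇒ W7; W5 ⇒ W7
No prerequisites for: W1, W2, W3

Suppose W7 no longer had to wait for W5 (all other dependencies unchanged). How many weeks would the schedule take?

With the dependency in place, W3→W5→W7→W8 = 8+2+7+3 = 20 sets the finish at 20 weeks.
Without W5→W7, W7's earliest start moves from 10 to 8.
New critical path: W3→W7→W8 = 8+7+3 = 18 ⇒ 18 weeks.

18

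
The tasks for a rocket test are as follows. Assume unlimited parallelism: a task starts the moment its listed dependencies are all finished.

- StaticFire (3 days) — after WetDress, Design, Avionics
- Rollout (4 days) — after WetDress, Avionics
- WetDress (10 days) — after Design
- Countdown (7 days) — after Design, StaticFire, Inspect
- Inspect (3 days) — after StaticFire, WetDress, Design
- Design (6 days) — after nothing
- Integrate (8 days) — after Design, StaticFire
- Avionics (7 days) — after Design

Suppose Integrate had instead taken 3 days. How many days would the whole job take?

29

Critical path before the change: Design→WetDress→StaticFire→Inspect→Countdown = 6+10+3+3+7 = 29 giving 29 days.
The longest path through Integrate is only 27 days, so Integrate has float 2.
No other chain overtakes it, so the finish is 29 days.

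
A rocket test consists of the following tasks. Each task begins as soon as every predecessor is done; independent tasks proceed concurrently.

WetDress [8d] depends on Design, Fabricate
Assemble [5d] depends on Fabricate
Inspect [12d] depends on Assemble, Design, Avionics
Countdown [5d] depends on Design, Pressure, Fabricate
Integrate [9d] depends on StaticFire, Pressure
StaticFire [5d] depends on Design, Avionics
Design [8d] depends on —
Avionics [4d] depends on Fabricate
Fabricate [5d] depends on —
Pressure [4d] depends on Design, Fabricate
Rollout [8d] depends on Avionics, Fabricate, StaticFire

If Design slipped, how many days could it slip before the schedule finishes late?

1

Critical path: Fabricate→Avionics→StaticFire→Integrate = 5+4+5+9 = 23, so the finish is 23 days.
The longest chain containing Design totals 22 days.
Slack of Design = 1 − 0 = 1 day.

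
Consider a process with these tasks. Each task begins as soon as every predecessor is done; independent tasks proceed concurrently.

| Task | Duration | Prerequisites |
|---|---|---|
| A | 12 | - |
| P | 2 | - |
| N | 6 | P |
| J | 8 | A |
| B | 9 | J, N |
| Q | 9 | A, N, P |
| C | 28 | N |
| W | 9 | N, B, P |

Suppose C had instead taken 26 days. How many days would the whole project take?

38

Critical path before the change: A→J→B→W = 12+8+9+9 = 38 giving 38 days.
C has 2 days of float (longest path through it is 36).
No other chain overtakes it, so the finish is 38 days.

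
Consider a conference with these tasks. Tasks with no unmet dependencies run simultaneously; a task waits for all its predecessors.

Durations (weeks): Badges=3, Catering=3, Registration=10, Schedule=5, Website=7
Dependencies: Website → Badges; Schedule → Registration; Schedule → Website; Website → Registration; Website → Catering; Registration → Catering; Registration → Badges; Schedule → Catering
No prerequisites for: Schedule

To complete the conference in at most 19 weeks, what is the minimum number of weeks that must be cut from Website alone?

Current finish: 25 weeks; target: 19.
Website is on every critical path, so each week cut from Website cuts the finish by one (this holds down to a finish of 19).
Need 25 − 19 = 6 weeks off Website → Website becomes 1 week, finish becomes 19.

6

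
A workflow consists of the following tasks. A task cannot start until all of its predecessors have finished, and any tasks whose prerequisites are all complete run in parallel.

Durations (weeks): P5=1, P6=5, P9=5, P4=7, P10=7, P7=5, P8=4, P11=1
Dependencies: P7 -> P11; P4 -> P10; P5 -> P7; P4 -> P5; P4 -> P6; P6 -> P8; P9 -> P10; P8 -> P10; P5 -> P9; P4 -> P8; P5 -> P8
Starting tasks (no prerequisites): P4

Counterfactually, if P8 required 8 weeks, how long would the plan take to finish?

27

The binding path is P4→P6→P8→P10 = 7+5+4+7 = 23; finish at 23 weeks.
P8 lies on that path, so at 8 weeks the path becomes 27 weeks.
The critical path is still P4→P6→P8→P10; finish is now 27 weeks.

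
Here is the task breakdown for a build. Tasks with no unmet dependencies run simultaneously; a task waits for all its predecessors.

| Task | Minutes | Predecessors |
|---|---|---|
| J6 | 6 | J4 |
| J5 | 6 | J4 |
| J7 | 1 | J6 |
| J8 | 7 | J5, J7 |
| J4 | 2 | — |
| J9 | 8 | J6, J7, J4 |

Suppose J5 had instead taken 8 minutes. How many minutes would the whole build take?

17

As given, the longest chain is J4→J6→J7→J9 = 2+6+1+8 = 17, so the finish is 17 minutes.
The longest path through J5 is only 15 minutes, so J5 has float 2.
Now J4→J5→J8 = 2+8+7 = 17 is longest, so the finish becomes 17 minutes.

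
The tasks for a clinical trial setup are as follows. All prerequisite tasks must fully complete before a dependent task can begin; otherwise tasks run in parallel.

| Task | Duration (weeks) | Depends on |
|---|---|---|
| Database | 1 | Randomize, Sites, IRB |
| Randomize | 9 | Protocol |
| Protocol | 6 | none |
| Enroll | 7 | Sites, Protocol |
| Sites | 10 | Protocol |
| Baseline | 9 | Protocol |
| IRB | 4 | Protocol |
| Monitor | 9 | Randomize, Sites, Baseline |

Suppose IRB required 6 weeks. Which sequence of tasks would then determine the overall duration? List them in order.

Protocol, Sites, Monitor

Baseline: Protocol→Sites→Monitor = 6+10+9 = 25 → 25 weeks.
IRB has 14 weeks of float (longest path through it is 11).
No other chain overtakes it, so the finish is 25 weeks.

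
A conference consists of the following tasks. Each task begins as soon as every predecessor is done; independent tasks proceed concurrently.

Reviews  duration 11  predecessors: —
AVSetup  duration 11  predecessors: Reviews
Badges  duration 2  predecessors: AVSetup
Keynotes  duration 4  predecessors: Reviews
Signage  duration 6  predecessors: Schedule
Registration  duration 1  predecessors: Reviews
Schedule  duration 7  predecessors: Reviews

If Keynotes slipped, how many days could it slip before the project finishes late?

9

Reviews→Schedule→Signage = 11+7+6 = 24 sets the makespan at 24 days.
Longest path through Keynotes: 15 days (earliest finish 15, latest finish 24).
Slack of Keynotes = 20 − 11 = 9 days.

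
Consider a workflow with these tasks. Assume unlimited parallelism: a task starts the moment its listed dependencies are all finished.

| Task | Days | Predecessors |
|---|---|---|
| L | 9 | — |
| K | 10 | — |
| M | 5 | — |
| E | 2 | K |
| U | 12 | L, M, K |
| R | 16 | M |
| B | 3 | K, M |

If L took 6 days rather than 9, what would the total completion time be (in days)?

As given, the longest chain is K→U = 10+12 = 22, so the finish is 22 days.
L has 1 day of float (longest path through it is 21).
That remains the longest chain; total 22 days.

22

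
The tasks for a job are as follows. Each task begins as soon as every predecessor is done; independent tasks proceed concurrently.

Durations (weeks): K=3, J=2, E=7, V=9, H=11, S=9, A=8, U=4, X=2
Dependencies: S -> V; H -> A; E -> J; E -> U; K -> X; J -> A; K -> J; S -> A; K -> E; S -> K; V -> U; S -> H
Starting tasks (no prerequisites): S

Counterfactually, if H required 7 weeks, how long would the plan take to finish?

29

As given, the longest chain is S→K→E→J→A = 9+3+7+2+8 = 29, so the finish is 29 weeks.
H is off the critical path — its longest chain is 28 weeks, giving 1 of slack.
The critical path is still S→K→E→J→A; finish is now 29 weeks.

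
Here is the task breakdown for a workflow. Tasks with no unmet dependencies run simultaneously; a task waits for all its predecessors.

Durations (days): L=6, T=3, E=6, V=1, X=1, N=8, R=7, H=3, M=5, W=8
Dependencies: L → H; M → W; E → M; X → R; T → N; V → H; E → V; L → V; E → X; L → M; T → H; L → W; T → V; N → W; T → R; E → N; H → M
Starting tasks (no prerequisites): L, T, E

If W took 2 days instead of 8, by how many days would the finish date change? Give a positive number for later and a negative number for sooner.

-6

Critical path before the change: L→V→H→M→W = 6+1+3+5+8 = 23 giving 23 days.
W lies on that path, so at 2 days the path becomes 17 days.
The critical path is still L→V→H→M→W; finish is now 17 days.
Change in finish: 17 − 23 = -6 days.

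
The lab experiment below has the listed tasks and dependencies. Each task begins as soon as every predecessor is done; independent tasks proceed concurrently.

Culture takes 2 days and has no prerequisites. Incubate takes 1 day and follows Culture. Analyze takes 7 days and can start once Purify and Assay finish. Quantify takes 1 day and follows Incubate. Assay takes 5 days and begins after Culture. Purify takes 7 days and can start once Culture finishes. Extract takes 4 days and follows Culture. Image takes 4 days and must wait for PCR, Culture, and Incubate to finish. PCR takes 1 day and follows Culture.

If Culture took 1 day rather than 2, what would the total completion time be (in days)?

As given, the longest chain is Culture→Purify→Analyze = 2+7+7 = 16, so the finish is 16 days.
Culture is on the critical path; changing it to 1 makes that path 15 days.
The critical path is still Culture→Purify→Analyze; finish is now 15 days.

15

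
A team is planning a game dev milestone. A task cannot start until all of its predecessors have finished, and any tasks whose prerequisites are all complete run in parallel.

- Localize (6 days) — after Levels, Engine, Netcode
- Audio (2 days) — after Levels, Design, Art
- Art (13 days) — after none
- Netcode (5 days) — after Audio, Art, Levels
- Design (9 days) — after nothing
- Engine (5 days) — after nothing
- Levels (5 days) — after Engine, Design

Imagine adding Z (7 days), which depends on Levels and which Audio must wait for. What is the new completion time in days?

34

Originally the project takes 27 days.
With Z inserted, Audio now waits for max(Levels, Design, Art, Z).
New critical path: Design→Levels→Z→Audio→Netcode→Localize = 9+5+7+2+5+6 = 34 ⇒ 34 days.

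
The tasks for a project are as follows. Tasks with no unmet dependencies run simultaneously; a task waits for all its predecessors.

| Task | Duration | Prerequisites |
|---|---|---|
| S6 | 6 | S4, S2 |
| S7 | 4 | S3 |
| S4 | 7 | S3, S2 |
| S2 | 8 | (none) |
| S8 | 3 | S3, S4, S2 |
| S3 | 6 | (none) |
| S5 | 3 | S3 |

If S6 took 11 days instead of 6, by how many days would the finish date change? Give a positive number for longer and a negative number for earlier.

Critical path before the change: S2→S4→S6 = 8+7+6 = 21 giving 21 days.
S6 lies on that path, so at 11 days the path becomes 26 days.
No other chain overtakes it, so the finish is 26 days.
Change in finish: 26 − 21 = +5 days.

5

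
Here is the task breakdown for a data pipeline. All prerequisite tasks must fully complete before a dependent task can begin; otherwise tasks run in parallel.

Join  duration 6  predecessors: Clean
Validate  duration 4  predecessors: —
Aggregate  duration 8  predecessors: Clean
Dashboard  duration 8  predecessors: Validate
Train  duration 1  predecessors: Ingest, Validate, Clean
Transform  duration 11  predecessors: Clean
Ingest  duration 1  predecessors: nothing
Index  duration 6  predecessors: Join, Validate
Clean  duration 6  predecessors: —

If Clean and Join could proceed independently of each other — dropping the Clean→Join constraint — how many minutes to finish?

17

Original critical path: Clean→Join→Index = 6+6+6 = 18 ⇒ 18 minutes.
Without Clean→Join, Join's earliest start moves from 6 to 0.
New critical path: Clean→Transform = 6+11 = 17 ⇒ 17 minutes.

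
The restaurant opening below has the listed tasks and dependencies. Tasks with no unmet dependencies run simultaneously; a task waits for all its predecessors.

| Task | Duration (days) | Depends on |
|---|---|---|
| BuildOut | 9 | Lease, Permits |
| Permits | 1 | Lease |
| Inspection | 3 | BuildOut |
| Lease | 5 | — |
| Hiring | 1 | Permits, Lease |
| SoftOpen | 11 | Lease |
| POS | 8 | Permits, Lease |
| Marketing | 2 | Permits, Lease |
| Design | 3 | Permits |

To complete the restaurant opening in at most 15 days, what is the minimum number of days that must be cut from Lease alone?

3

Current finish: 18 days; target: 15.
Lease is on every critical path, so each day cut from Lease cuts the finish by one (this holds down to a finish of 14).
Need 18 − 15 = 3 days off Lease → Lease becomes 2 days, finish becomes 15.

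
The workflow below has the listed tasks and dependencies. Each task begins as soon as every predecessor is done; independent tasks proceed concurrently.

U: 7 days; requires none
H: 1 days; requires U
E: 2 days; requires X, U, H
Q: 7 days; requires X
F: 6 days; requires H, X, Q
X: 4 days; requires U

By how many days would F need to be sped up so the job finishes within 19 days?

Current finish: 24 days; target: 19.
F is on every critical path, so each day cut from F cuts the finish by one (this holds down to a finish of 19).
Need 24 − 19 = 5 days off F → F becomes 1 day, finish becomes 19.

5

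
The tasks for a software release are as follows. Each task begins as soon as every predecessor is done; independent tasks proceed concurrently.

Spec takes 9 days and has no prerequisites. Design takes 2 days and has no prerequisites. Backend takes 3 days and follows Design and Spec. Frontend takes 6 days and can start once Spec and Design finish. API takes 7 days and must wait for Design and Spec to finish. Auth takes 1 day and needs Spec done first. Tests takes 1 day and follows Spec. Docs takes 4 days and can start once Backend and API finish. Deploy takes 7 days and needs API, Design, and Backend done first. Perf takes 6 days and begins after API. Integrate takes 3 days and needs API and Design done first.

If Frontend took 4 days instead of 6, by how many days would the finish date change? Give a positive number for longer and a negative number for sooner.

0

Critical path before the change: Spec→API→Deploy = 9+7+7 = 23 giving 23 days.
Frontend is off the critical path — its longest chain is 15 days, giving 8 of slack.
The critical path is still Spec→API→Deploy; finish is now 23 days.
Change in finish: 23 − 23 = +0 days.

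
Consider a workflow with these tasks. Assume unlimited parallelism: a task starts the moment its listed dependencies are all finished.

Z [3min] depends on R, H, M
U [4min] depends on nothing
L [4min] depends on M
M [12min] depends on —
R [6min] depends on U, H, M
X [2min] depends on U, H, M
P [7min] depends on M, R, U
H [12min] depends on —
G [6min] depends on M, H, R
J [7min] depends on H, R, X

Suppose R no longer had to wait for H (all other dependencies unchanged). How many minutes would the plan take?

Original critical path: H→R→J = 12+6+7 = 25 ⇒ 25 minutes.
Dropping H→R doesn't change R's earliest start (12); another predecessor still binds.
New critical path: M→R→J = 12+6+7 = 25 ⇒ 25 minutes.

25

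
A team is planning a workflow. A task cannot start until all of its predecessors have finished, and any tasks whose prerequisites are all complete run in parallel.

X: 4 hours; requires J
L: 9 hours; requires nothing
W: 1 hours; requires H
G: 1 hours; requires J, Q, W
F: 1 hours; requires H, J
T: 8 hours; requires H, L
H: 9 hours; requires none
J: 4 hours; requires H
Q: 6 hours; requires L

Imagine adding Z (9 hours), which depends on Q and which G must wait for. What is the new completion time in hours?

25

Originally the project takes 17 hours.
With Z inserted, G now waits for max(J, Q, W, Z).
New critical path: L→Q→Z→G = 9+6+9+1 = 25 ⇒ 25 hours.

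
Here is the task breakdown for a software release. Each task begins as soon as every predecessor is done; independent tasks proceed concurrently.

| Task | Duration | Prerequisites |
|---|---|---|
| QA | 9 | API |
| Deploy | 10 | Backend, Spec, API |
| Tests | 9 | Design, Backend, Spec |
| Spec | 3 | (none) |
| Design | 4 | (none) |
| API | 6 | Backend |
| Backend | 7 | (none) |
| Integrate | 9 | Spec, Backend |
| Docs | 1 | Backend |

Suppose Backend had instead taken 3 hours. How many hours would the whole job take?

19

Actual critical path: Backend→API→Deploy = 7+6+10 = 23 ⇒ 23 hours.
Since Backend is critical, the -4 change carries straight to that chain (now 19 hours).
No other chain overtakes it, so the finish is 19 hours.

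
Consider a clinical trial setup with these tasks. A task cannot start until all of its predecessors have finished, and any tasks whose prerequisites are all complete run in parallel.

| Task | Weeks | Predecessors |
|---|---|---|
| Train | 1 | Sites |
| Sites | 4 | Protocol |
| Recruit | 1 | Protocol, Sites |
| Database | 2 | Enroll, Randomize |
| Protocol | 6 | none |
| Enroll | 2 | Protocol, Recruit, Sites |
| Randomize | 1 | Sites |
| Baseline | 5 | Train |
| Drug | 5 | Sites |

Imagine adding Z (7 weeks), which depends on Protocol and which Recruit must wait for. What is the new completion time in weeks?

18

Originally the clinical trial setup takes 16 weeks.
With Z inserted, Recruit now waits for max(Protocol, Sites, Z).
New critical path: Protocol→Z→Recruit→Enroll→Database = 6+7+1+2+2 = 18 ⇒ 18 weeks.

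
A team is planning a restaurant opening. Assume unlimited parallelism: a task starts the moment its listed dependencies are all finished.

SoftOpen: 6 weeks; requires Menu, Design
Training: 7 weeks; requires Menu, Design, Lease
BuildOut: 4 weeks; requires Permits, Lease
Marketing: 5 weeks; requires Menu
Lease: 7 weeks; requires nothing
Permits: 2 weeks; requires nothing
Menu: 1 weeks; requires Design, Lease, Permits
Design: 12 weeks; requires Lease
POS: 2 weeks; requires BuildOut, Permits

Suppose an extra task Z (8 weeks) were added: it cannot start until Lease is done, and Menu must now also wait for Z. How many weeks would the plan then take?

27

Originally the plan takes 27 weeks.
With Z inserted, Menu now waits for max(Design, Lease, Permits, Z).
New critical path: Lease→Design→Menu→Training = 7+12+1+7 = 27 ⇒ 27 weeks.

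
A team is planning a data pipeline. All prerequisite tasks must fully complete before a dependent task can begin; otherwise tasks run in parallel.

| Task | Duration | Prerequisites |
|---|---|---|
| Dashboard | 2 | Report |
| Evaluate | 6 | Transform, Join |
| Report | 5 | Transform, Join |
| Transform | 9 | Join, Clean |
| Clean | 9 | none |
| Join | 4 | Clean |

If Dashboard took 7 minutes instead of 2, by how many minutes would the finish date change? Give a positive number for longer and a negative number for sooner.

5

Baseline: Clean→Join→Transform→Report→Dashboard = 9+4+9+5+2 = 29 → 29 minutes.
Since Dashboard is critical, the +5 change carries straight to that chain (now 34 minutes).
The critical path is still Clean→Join→Transform→Report→Dashboard; finish is now 34 minutes.
Change in finish: 34 − 29 = +5 minutes.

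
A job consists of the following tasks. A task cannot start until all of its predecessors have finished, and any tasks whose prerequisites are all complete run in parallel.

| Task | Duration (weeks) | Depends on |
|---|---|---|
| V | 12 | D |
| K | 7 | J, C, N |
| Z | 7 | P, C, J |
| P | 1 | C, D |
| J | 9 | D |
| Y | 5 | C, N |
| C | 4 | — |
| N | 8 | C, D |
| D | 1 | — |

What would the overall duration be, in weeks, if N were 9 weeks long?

20

The binding path is C→N→K = 4+8+7 = 19; finish at 19 weeks.
Since N is critical, the +1 change carries straight to that chain (now 20 weeks).
No other chain overtakes it, so the finish is 20 weeks.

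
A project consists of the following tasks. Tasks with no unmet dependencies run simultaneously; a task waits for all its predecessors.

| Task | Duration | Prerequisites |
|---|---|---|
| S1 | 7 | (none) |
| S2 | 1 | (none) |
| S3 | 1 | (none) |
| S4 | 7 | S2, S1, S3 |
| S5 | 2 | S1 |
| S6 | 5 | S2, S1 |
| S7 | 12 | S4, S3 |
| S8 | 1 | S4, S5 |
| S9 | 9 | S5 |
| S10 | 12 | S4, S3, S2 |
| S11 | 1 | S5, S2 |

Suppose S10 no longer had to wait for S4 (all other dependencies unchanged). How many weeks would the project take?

With the dependency in place, S1→S4→S7 = 7+7+12 = 26 sets the finish at 26 weeks.
Without S4→S10, S10's earliest start moves from 14 to 1.
The longest chain is now S1→S4→S7 = 7+7+12 = 26, so the project takes 26 weeks.

26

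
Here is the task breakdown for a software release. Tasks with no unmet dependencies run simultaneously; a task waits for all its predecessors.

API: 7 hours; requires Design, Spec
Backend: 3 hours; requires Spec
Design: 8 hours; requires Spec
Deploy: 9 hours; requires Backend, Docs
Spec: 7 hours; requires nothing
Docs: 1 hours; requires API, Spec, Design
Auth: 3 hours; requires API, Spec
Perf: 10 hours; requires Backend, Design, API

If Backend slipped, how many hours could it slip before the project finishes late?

The longest chain is Spec→Design→API→Docs→Deploy = 7+8+7+1+9 = 32; overall finish 32 hours.
Backend finishes as early as 10 and must finish by 22.
So Backend can slip 22 − 10 = 12 hours.

12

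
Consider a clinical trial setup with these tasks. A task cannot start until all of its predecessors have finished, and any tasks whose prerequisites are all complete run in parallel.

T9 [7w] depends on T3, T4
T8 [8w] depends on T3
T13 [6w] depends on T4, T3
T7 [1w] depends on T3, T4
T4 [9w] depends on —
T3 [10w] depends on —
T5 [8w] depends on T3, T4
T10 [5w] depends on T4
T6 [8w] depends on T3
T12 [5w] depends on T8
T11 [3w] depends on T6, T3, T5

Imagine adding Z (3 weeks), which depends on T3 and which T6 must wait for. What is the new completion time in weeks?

Originally the schedule takes 23 weeks.
With Z inserted, T6 now waits for max(T3, Z).
New critical path: T3→Z→T6→T11 = 10+3+8+3 = 24 ⇒ 24 weeks.

24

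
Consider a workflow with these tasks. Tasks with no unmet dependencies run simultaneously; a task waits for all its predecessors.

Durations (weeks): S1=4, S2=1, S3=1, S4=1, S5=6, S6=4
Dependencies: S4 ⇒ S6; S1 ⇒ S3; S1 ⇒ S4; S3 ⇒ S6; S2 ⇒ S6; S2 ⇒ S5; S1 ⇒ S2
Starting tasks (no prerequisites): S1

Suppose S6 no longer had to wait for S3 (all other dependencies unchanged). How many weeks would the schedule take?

Before: longest chain S1→S2→S5 = 4+1+6 = 11, finish 11.
Dropping S3→S6 doesn't change S6's earliest start (5); another predecessor still binds.
New critical path: S1→S2→S5 = 4+1+6 = 11 ⇒ 11 weeks.

11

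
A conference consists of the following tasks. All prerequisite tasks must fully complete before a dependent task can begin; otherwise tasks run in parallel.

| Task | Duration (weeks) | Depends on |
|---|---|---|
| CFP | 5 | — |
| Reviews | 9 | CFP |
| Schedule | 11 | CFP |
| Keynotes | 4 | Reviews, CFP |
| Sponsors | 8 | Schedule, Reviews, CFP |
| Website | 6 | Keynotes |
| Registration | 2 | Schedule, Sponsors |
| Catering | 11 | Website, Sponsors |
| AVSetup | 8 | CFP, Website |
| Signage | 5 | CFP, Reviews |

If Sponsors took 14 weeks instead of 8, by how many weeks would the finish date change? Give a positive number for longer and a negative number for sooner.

Critical path before the change: CFP→Schedule→Sponsors→Catering = 5+11+8+11 = 35 giving 35 weeks.
Sponsors lies on that path, so at 14 weeks the path becomes 41 weeks.
The critical path is still CFP→Schedule→Sponsors→Catering; finish is now 41 weeks.
Change in finish: 41 − 35 = +6 weeks.

6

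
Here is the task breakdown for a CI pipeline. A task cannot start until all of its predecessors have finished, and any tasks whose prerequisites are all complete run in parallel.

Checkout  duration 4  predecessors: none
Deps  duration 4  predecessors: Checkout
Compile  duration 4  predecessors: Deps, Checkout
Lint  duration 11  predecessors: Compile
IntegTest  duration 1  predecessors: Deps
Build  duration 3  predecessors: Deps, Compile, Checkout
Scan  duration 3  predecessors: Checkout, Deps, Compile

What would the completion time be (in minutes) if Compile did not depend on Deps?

Before: longest chain Checkout→Deps→Compile→Lint = 4+4+4+11 = 23, finish 23.
Without Deps→Compile, Compile's earliest start moves from 8 to 4.
New critical path: Checkout→Compile→Lint = 4+4+11 = 19 ⇒ 19 minutes.

19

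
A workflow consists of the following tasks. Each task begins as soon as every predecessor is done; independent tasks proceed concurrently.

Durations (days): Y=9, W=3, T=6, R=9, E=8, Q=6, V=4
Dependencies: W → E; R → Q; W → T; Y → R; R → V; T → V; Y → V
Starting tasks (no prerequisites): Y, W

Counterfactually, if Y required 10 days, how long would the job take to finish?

25

Baseline: Y→R→Q = 9+9+6 = 24 → 24 days.
Y is on the critical path; changing it to 10 makes that path 25 days.
No other chain overtakes it, so the finish is 25 days.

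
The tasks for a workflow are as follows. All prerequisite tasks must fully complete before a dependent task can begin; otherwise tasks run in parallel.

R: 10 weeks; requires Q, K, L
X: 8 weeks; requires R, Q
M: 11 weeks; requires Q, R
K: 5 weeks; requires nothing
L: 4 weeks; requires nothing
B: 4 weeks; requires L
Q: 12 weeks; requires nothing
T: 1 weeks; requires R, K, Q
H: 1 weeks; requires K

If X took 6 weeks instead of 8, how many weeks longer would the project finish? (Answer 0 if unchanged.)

The binding path is Q→R→M = 12+10+11 = 33; finish at 33 weeks.
X is off the critical path — its longest chain is 30 weeks, giving 3 of slack.
That remains the longest chain; total 33 weeks.
Change in finish: 33 − 33 = +0 weeks.

0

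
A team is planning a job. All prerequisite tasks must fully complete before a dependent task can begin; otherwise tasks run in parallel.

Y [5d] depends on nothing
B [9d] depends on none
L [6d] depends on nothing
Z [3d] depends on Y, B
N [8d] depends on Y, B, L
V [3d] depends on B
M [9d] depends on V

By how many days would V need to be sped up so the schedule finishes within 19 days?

Current finish: 21 days; target: 19.
V is on every critical path, so each day cut from V cuts the finish by one (this holds down to a finish of 19).
Need 21 − 19 = 2 days off V → V becomes 1 day, finish becomes 19.

2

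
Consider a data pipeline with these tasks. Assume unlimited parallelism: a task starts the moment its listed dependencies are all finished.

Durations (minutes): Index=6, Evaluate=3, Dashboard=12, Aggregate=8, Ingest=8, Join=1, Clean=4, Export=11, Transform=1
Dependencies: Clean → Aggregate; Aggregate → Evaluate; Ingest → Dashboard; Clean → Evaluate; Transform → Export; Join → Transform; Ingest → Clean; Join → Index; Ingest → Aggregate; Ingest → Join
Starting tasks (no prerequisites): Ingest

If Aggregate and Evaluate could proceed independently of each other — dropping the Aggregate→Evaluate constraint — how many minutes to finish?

21

Original critical path: Ingest→Clean→Aggregate→Evaluate = 8+4+8+3 = 23 ⇒ 23 minutes.
Without Aggregate→Evaluate, Evaluate's earliest start moves from 20 to 12.
New critical path: Ingest→Join→Transform→Export = 8+1+1+11 = 21 ⇒ 21 minutes.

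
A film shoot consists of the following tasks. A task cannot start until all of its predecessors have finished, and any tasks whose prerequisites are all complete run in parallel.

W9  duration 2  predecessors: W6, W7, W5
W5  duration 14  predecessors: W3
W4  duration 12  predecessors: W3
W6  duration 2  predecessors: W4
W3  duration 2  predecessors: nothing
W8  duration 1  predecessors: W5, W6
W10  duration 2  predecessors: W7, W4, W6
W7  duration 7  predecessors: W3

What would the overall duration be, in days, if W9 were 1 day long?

Actual critical path: W3→W4→W6→W9 = 2+12+2+2 = 18 ⇒ 18 days.
W9 lies on that path, so at 1 day the path becomes 17 days.
The binding chain switches to W3→W4→W6→W10 = 2+12+2+2 = 18; finish 18 days.

18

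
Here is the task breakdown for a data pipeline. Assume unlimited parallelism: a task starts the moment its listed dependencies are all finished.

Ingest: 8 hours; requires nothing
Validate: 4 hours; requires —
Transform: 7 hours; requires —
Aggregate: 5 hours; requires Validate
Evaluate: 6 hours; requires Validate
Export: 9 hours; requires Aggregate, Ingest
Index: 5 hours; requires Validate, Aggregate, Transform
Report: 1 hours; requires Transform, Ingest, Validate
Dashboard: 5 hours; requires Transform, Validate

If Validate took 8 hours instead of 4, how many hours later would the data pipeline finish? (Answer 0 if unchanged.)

As given, the longest chain is Validate→Aggregate→Export = 4+5+9 = 18, so the finish is 18 hours.
Validate lies on that path, so at 8 hours the path becomes 22 hours.
The critical path is still Validate→Aggregate→Export; finish is now 22 hours.
Change in finish: 22 − 18 = +4 hours.

4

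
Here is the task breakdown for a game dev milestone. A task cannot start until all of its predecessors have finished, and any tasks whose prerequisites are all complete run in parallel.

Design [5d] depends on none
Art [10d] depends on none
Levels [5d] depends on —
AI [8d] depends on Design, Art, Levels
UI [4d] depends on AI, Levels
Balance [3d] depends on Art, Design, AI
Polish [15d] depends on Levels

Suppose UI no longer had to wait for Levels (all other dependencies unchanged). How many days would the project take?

With the dependency in place, Art→AI→UI = 10+8+4 = 22 sets the finish at 22 days.
Dropping Levels→UI doesn't change UI's earliest start (18); another predecessor still binds.
New critical path: Art→AI→UI = 10+8+4 = 22 ⇒ 22 days.

22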